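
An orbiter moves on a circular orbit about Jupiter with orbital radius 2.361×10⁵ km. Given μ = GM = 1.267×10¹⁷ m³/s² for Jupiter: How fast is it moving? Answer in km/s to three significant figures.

r = 2.361×10⁵ km = 2.361×10⁸ m.
For a circular orbit v = √(μ/r) = √(1.267×10¹⁷ / 2.361×10⁸) = √(5.366×10⁸) = 23170 m/s.
That is 23.17 km/s.

v ≈ 23.2 km/s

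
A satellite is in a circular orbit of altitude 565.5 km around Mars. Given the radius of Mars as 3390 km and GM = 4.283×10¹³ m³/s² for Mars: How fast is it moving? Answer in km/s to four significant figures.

v ≈ 3.291 km/s

r = 3390 + 565.5 = 3955.5 km = 3.9555×10⁶ m.
For a circular orbit v = √(μ/r) = √(4.283×10¹³ / 3.956×10⁶) = √(1.083×10⁷) = 3291 m/s.
That is 3.291 km/s.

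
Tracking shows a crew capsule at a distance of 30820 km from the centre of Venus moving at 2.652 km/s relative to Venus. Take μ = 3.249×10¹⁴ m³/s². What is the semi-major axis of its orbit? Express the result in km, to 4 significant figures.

a ≈ 23120 km

r = 3.082×10⁷ m.
Vis-viva rearranged: 1/a = 2/r − v²/μ = 6.489×10⁻⁸ − 2.165×10⁻⁸ = 4.325×10⁻⁸ m⁻¹.
a = 2.312×10⁷ m = 23124 km.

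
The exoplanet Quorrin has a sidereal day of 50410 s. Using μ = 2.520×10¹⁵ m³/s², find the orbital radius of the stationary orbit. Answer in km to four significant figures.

r_sync ≈ 54540 km

A synchronous orbit has period T, so by Kepler's third law a = (μT²/4π²)^(1/3).
μT²/4π² = 2.520×10¹⁵ × (5.041×10⁴)² / 39.48 = 1.622×10²³ m³.
a = 5.454×10⁷ m = 54537 km.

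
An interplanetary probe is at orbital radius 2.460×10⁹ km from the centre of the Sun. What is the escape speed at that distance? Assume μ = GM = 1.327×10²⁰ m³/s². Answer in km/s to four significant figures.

v_esc ≈ 10.39 km/s

r = 2.460×10⁹ km = 2.460×10¹² m.
Escape speed v_esc = √(2μ/r) = √(2 × 1.327×10²⁰ / 2.460×10¹²) = √(1.079×10⁸) = 10390 m/s.
= 10.39 km/s.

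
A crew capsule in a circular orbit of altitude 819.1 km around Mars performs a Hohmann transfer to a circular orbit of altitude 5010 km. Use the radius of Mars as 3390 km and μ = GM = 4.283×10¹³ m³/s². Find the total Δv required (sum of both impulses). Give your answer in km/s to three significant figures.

Δv_total ≈ 0.905 km/s

r₁ = 3390 + 819.1 = 4209.1 km = 4.2091×10⁶ m.
r₂ = 3390 + 5010 = 8400.0 km = 8.4000×10⁶ m.
Transfer ellipse a_t = (r₁ + r₂)/2 = 6.305×10⁶ m.
At r₁: circular v_c1 = √(μ/r₁) = 3190 m/s; transfer-periapsis v_p = √[μ(2/r₁ − 1/a_t)] = 3682 m/s.
Δv₁ = v_p − v_c1 = 492.2 m/s.
At r₂: circular v_c2 = √(μ/r₂) = 2258 m/s; transfer-apoapsis v_a = √[μ(2/r₂ − 1/a_t)] = 1845 m/s.
Δv₂ = v_c2 − v_a = 413.0 m/s.
Total Δv = Δv₁ + Δv₂ = 905.2 m/s = 0.9052 km/s.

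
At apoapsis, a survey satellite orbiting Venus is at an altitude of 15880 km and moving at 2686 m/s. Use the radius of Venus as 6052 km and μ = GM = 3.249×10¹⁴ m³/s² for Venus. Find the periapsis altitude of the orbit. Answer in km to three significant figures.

periapsis altitude ≈ 1010 km

r_a = 6052 + 15880 = 21932 km = 2.193×10⁷ m.
Specific energy ε = v²/2 − μ/r = -1.121×10⁷ J/kg, so a = −μ/(2ε) = 1.450×10⁷ m.
The apsides satisfy r_p + r_a = 2a, so the periapsis radius is 2a − r_a = 7.060×10⁶ m = 7059.7 km.
Periapsis altitude = 7059.7 − 6052 = 1007.7 km.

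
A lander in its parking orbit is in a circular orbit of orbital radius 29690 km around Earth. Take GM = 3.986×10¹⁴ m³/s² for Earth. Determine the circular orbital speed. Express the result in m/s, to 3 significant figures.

v ≈ 3660 m/s

r = 29690 km = 2.969×10⁷ m.
For a circular orbit v = √(μ/r) = √(3.986×10¹⁴ / 2.969×10⁷) = √(1.343×10⁷) = 3664 m/s.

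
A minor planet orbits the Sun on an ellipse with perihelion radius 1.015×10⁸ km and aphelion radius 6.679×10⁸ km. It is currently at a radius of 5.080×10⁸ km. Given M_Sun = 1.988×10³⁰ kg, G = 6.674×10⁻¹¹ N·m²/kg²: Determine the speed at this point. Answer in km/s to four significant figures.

v ≈ 13.32 km/s

μ = GM = 6.674×10⁻¹¹ × 1.988×10³⁰ = 1.327×10²⁰ m³/s².
Semi-major axis a = (r_p + r_a)/2 = 3.8470×10⁸ km = 3.847×10¹¹ m.
Vis-viva: v² = μ(2/r − 1/a) = 1.327×10²⁰ × (3.937×10⁻¹² − 2.599×10⁻¹²) = 1.775×10⁸ m²/s².
v = 13320 m/s = 13.32 km/s.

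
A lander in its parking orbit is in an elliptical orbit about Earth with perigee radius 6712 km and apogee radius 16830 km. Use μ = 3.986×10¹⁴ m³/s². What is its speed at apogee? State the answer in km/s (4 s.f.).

Semi-major axis a = (r_p + r_a)/2 = 11771 km = 1.177×10⁷ m.
Vis-viva: v² = μ(2/r − 1/a) = 3.986×10¹⁴ × (1.188×10⁻⁷ − 8.495×10⁻⁸) = 1.350×10⁷ m²/s².
v = 3675 m/s = 3.675 km/s.

v ≈ 3.675 km/s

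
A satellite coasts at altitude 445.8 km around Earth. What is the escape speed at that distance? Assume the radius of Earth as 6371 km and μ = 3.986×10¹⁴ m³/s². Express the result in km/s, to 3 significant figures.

v_esc ≈ 10.8 km/s

r = 6371 + 445.8 = 6816.8 km = 6.8168×10⁶ m.
Escape speed v_esc = √(2μ/r) = √(2 × 3.986×10¹⁴ / 6.817×10⁶) = √(1.169×10⁸) = 10810 m/s.
= 10.81 km/s.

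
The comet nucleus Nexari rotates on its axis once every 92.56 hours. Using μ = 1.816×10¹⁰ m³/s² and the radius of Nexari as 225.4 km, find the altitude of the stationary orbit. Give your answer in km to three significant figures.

h_sync ≈ 3480 km

T = 92.56 hours = 3.332×10⁵ s.
A synchronous orbit has period T, so by Kepler's third law a = (μT²/4π²)^(1/3).
μT²/4π² = 1.816×10¹⁰ × (3.332×10⁵)² / 39.48 = 5.107×10¹⁹ m³.
a = 3.710×10⁶ m = 3710.2 km.
Altitude h = a − R = 3710.2 − 225.4 = 3484.8 km.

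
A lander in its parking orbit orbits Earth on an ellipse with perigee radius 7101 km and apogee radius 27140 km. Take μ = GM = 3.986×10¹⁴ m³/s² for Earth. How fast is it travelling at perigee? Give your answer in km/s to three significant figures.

Semi-major axis a = (r_p + r_a)/2 = 17120 km = 1.712×10⁷ m.
Vis-viva: v² = μ(2/r − 1/a) = 3.986×10¹⁴ × (2.817×10⁻⁷ − 5.841×10⁻⁸) = 8.898×10⁷ m²/s².
v = 9433 m/s = 9.433 km/s.

v ≈ 9.43 km/s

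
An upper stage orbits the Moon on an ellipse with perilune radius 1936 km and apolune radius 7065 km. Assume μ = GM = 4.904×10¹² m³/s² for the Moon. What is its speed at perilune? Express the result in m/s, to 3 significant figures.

Semi-major axis a = (r_p + r_a)/2 = 4500.5 km = 4.500×10⁶ m.
Vis-viva: v² = μ(2/r − 1/a) = 4.904×10¹² × (1.033×10⁻⁶ − 2.222×10⁻⁷) = 3.976×10⁶ m²/s².
v = 1994 m/s.

v ≈ 1990 m/s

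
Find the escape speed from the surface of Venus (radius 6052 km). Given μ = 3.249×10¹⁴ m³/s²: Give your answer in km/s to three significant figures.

v_esc ≈ 10.4 km/s

r = R = 6.052×10⁶ m.
Escape speed v_esc = √(2μ/r) = √(2 × 3.249×10¹⁴ / 6.052×10⁶) = √(1.074×10⁸) = 10360 m/s.
= 10.36 km/s.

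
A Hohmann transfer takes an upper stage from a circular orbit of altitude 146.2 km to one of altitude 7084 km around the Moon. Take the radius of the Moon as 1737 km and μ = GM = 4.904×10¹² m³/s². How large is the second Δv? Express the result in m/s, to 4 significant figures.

r₁ = 1737 + 146.2 = 1883.2 km = 1.8832×10⁶ m.
r₂ = 1737 + 7084 = 8821.0 km = 8.8210×10⁶ m.
Transfer ellipse a_t = (r₁ + r₂)/2 = 5.352×10⁶ m.
At r₁: circular v_c1 = √(μ/r₁) = 1614 m/s; transfer-perilune v_p = √[μ(2/r₁ − 1/a_t)] = 2072 m/s.
At r₂: circular v_c2 = √(μ/r₂) = 745.6 m/s; transfer-apolune v_a = √[μ(2/r₂ − 1/a_t)] = 442.3 m/s.
Δv₂ = v_c2 − v_a = 303.3 m/s.

Δv ≈ 303.3 m/s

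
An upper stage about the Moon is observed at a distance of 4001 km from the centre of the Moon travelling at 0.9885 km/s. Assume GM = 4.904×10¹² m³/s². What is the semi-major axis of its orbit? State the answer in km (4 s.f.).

r = 4.001×10⁶ m.
Specific orbital energy ε = v²/2 − μ/r = (988.5)²/2 − 4.904×10¹²/4.001×10⁶ = -7.371×10⁵ J/kg.
Since ε = −μ/(2a), a = −μ/(2ε) = 3.326×10⁶ m = 3326.4 km.

a ≈ 3326 km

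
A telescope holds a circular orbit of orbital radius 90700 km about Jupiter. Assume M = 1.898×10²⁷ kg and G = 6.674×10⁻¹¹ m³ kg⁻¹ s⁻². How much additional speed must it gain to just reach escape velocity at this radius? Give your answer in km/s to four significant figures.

μ = GM = 6.674×10⁻¹¹ × 1.898×10²⁷ = 1.267×10¹⁷ m³/s².
r = 90700 km = 9.070×10⁷ m.
Circular speed v_c = √(μ/r) = 37370 m/s.
Escape speed v_esc = √(2μ/r) = √2 × v_c = 52850 m/s.
Δv = v_esc − v_c = 15480 m/s = 15.48 km/s.

Δv ≈ 15.48 km/s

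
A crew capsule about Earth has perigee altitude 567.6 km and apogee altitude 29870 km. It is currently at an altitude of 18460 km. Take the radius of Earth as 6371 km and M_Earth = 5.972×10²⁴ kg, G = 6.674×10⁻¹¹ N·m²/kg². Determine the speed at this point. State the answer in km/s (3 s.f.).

μ = GM = 6.674×10⁻¹¹ × 5.972×10²⁴ = 3.986×10¹⁴ m³/s².
r_p = 6371 + 567.6 = 6938.6 km = 6.9386×10⁶ m.
r_a = 6371 + 29870 = 36241 km = 3.6241×10⁷ m.
r = 6371 + 18460 = 24831 km = 2.483×10⁷ m.
Semi-major axis a = (r_p + r_a)/2 = 21590 km = 2.159×10⁷ m.
Vis-viva: v² = μ(2/r − 1/a) = 3.986×10¹⁴ × (8.054×10⁻⁸ − 4.632×10⁻⁸) = 1.364×10⁷ m²/s².
v = 3693 m/s = 3.693 km/s.

v ≈ 3.69 km/s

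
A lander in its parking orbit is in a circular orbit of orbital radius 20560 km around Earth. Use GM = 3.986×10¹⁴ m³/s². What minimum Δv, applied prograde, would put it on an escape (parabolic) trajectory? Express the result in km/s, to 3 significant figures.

Δv ≈ 1.82 km/s

r = 20560 km = 2.056×10⁷ m.
Circular speed v_c = √(μ/r) = 4403 m/s.
Escape speed v_esc = √(2μ/r) = √2 × v_c = 6227 m/s.
Δv = v_esc − v_c = 1824 m/s = 1.824 km/s.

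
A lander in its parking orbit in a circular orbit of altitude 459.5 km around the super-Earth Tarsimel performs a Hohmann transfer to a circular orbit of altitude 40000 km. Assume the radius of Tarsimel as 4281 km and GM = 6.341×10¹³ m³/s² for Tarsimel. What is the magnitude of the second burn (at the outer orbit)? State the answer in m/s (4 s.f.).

Δv ≈ 670.4 m/s

r₁ = 4281 + 459.5 = 4740.5 km = 4.7405×10⁶ m.
r₂ = 4281 + 40000 = 44281 km = 4.4281×10⁷ m.
Transfer ellipse a_t = (r₁ + r₂)/2 = 2.451×10⁷ m.
At r₁: circular v_c1 = √(μ/r₁) = 3657 m/s; transfer-periapsis v_p = √[μ(2/r₁ − 1/a_t)] = 4916 m/s.
At r₂: circular v_c2 = √(μ/r₂) = 1197 m/s; transfer-apoapsis v_a = √[μ(2/r₂ − 1/a_t)] = 526.3 m/s.
Δv₂ = v_c2 − v_a = 670.4 m/s.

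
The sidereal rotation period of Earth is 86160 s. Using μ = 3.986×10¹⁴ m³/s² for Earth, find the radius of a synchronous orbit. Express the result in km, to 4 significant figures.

r_sync ≈ 42160 km

A synchronous orbit has period T, so by Kepler's third law a = (μT²/4π²)^(1/3).
μT²/4π² = 3.986×10¹⁴ × (8.616×10⁴)² / 39.48 = 7.495×10²² m³.
a = 4.216×10⁷ m = 42163 km.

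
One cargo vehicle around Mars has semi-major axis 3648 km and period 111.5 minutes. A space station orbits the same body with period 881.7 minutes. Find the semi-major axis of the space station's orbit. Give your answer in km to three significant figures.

Kepler's third law: a³ ∝ T², so a₂ = a₁ (T₂/T₁)^(2/3).
T₂/T₁ = 7.908, (T₂/T₁)^(2/3) = 3.969.
a₂ = 3648 × 3.969 = 14480 km.

a₂ ≈ 14500 km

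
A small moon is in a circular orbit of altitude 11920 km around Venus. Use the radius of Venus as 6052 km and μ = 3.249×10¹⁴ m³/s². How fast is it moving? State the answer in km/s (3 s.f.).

v ≈ 4.25 km/s

r = 6052 + 11920 = 17972 km = 1.7972×10⁷ m.
For a circular orbit v = √(μ/r) = √(3.249×10¹⁴ / 1.797×10⁷) = √(1.808×10⁷) = 4252 m/s.
That is 4.252 km/s.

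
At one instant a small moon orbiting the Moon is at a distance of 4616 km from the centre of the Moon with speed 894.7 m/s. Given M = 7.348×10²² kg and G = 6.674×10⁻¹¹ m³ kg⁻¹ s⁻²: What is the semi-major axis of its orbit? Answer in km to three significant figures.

μ = GM = 6.674×10⁻¹¹ × 7.348×10²² = 4.904×10¹² m³/s².
r = 4.616×10⁶ m.
Vis-viva rearranged: 1/a = 2/r − v²/μ = 4.333×10⁻⁷ − 1.632×10⁻⁷ = 2.700×10⁻⁷ m⁻¹.
a = 3.703×10⁶ m = 3703.1 km.

a ≈ 3700 km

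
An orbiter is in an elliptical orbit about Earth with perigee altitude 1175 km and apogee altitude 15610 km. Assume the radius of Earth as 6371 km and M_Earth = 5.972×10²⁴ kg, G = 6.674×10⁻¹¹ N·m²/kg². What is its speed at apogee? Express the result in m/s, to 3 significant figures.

μ = GM = 6.674×10⁻¹¹ × 5.972×10²⁴ = 3.986×10¹⁴ m³/s².
r_p = 6371 + 1175 = 7546.0 km = 7.5460×10⁶ m.
r_a = 6371 + 15610 = 21981 km = 2.1981×10⁷ m.
Semi-major axis a = (r_p + r_a)/2 = 14764 km = 1.476×10⁷ m.
Vis-viva: v² = μ(2/r − 1/a) = 3.986×10¹⁴ × (9.099×10⁻⁸ − 6.773×10⁻⁸) = 9.268×10⁶ m²/s².
v = 3044 m/s.

v ≈ 3040 m/s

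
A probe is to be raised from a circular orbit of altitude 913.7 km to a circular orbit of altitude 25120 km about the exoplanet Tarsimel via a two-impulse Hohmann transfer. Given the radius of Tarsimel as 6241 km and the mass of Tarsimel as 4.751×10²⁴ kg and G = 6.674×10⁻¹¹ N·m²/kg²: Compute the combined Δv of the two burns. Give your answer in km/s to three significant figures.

Δv_total ≈ 3.08 km/s

μ = GM = 6.674×10⁻¹¹ × 4.751×10²⁴ = 3.171×10¹⁴ m³/s².
r₁ = 6241 + 913.7 = 7154.7 km = 7.1547×10⁶ m.
r₂ = 6241 + 25120 = 31361 km = 3.1361×10⁷ m.
Transfer ellipse a_t = (r₁ + r₂)/2 = 1.926×10⁷ m.
At r₁: circular v_c1 = √(μ/r₁) = 6657 m/s; transfer-periapsis v_p = √[μ(2/r₁ − 1/a_t)] = 8495 m/s.
Δv₁ = v_p − v_c1 = 1838 m/s.
At r₂: circular v_c2 = √(μ/r₂) = 3180 m/s; transfer-apoapsis v_a = √[μ(2/r₂ − 1/a_t)] = 1938 m/s.
Δv₂ = v_c2 − v_a = 1242 m/s.
Total Δv = Δv₁ + Δv₂ = 3080 m/s = 3.080 km/s.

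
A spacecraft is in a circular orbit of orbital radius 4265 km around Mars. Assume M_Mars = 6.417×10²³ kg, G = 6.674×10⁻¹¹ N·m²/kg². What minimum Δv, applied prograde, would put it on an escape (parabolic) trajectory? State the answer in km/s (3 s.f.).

Δv ≈ 1.31 km/s

μ = GM = 6.674×10⁻¹¹ × 6.417×10²³ = 4.283×10¹³ m³/s².
r = 4265 km = 4.265×10⁶ m.
Circular speed v_c = √(μ/r) = 3169 m/s.
Escape speed v_esc = √(2μ/r) = √2 × v_c = 4481 m/s.
Δv = v_esc − v_c = 1313 m/s = 1.313 km/s.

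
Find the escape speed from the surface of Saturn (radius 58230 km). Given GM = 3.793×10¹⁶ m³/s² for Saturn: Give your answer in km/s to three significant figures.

v_esc ≈ 36.1 km/s

r = R = 5.823×10⁷ m.
Escape speed v_esc = √(2μ/r) = √(2 × 3.793×10¹⁶ / 5.823×10⁷) = √(1.303×10⁹) = 36090 m/s.
= 36.09 km/s.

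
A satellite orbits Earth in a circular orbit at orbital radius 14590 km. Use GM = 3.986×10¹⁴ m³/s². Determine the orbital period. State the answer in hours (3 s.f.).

r = 14590 km = 1.459×10⁷ m.
Kepler's third law: T = 2π√(r³/μ) = 2π√((1.459×10⁷)³ / 3.986×10¹⁴).
r³/μ = 7.792×10⁶ s², so T = 2π × 2.791×10³ = 1.754×10⁴ s.
Converting: 1.754×10⁴ s ÷ 3600 = 4.872 hours.

T ≈ 4.87 hours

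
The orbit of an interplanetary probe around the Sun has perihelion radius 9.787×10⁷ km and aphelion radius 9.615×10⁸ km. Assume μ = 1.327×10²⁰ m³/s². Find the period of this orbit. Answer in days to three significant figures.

Semi-major axis a = (r_p + r_a)/2 = (9.7870×10⁷ + 9.6150×10⁸)/2 = 5.2968×10⁸ km = 5.297×10¹¹ m.
By Kepler's third law T = 2π√(a³/μ) = 2π × 3.347×10⁷ = 2.103×10⁸ s.
= 2434 days.

T ≈ 2430 days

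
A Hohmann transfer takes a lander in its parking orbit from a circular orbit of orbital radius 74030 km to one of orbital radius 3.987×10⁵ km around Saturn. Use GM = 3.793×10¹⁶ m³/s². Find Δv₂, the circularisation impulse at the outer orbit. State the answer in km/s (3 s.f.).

Δv ≈ 4.30 km/s

r₁ = 74030 km = 7.403×10⁷ m.
r₂ = 3.987×10⁵ km = 3.987×10⁸ m.
Transfer ellipse a_t = (r₁ + r₂)/2 = 2.364×10⁸ m.
At r₁: circular v_c1 = √(μ/r₁) = 22640 m/s; transfer-perikrone v_p = √[μ(2/r₁ − 1/a_t)] = 29400 m/s.
At r₂: circular v_c2 = √(μ/r₂) = 9754 m/s; transfer-apokrone v_a = √[μ(2/r₂ − 1/a_t)] = 5459 m/s.
Δv₂ = v_c2 − v_a = 4295 m/s.
= 4.295 km/s.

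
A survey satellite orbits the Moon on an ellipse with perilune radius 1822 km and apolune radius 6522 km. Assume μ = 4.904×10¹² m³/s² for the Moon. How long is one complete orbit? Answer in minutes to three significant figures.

T ≈ 403 minutes

Semi-major axis a = (r_p + r_a)/2 = (1822.0 + 6522.0)/2 = 4172.0 km = 4.172×10⁶ m.
By Kepler's third law T = 2π√(a³/μ) = 2π × 3.848×10³ = 2.418×10⁴ s.
= 403.0 minutes.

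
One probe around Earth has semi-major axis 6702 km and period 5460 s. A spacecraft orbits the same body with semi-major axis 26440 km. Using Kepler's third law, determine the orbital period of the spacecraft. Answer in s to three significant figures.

Kepler's third law: T² ∝ a³, so T₂ = T₁ (a₂/a₁)^(3/2).
a₂/a₁ = 3.945, (a₂/a₁)^(3/2) = 7.836.
T₂ = 5460 × 7.836 = 42780 s.

T₂ ≈ 42800 s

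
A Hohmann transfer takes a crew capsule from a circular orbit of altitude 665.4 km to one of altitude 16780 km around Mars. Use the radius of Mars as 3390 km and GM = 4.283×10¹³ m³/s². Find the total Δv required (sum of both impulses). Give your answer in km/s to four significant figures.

Δv_total ≈ 1.558 km/s

r₁ = 3390 + 665.4 = 4055.4 km = 4.0554×10⁶ m.
r₂ = 3390 + 16780 = 20170 km = 2.0170×10⁷ m.
Transfer ellipse a_t = (r₁ + r₂)/2 = 1.211×10⁷ m.
At r₁: circular v_c1 = √(μ/r₁) = 3250 m/s; transfer-periapsis v_p = √[μ(2/r₁ − 1/a_t)] = 4194 m/s.
Δv₁ = v_p − v_c1 = 943.8 m/s.
At r₂: circular v_c2 = √(μ/r₂) = 1457 m/s; transfer-apoapsis v_a = √[μ(2/r₂ − 1/a_t)] = 843.2 m/s.
Δv₂ = v_c2 − v_a = 614.0 m/s.
Total Δv = Δv₁ + Δv₂ = 1558 m/s = 1.558 km/s.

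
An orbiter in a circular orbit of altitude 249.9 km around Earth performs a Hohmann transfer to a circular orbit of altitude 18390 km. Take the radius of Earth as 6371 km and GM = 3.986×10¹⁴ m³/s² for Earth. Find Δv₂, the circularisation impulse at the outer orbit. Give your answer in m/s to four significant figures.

Δv ≈ 1406 m/s

r₁ = 6371 + 249.9 = 6620.9 km = 6.6209×10⁶ m.
r₂ = 6371 + 18390 = 24761 km = 2.4761×10⁷ m.
Transfer ellipse a_t = (r₁ + r₂)/2 = 1.569×10⁷ m.
At r₁: circular v_c1 = √(μ/r₁) = 7759 m/s; transfer-perigee v_p = √[μ(2/r₁ − 1/a_t)] = 9747 m/s.
At r₂: circular v_c2 = √(μ/r₂) = 4012 m/s; transfer-apogee v_a = √[μ(2/r₂ − 1/a_t)] = 2606 m/s.
Δv₂ = v_c2 − v_a = 1406 m/s.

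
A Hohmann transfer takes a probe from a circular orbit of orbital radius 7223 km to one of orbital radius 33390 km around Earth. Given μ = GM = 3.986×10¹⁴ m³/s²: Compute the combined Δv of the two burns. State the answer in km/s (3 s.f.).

r₁ = 7223 km = 7.223×10⁶ m.
r₂ = 33390 km = 3.339×10⁷ m.
Transfer ellipse a_t = (r₁ + r₂)/2 = 2.031×10⁷ m.
At r₁: circular v_c1 = √(μ/r₁) = 7429 m/s; transfer-perigee v_p = √[μ(2/r₁ − 1/a_t)] = 9526 m/s.
Δv₁ = v_p − v_c1 = 2097 m/s.
At r₂: circular v_c2 = √(μ/r₂) = 3455 m/s; transfer-apogee v_a = √[μ(2/r₂ − 1/a_t)] = 2061 m/s.
Δv₂ = v_c2 − v_a = 1394 m/s.
Total Δv = Δv₁ + Δv₂ = 3492 m/s = 3.492 km/s.

Δv_total ≈ 3.49 km/s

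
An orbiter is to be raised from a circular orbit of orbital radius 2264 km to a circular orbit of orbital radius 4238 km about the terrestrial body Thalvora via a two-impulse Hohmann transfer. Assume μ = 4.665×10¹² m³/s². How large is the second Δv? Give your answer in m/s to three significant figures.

r₁ = 2264 km = 2.264×10⁶ m.
r₂ = 4238 km = 4.238×10⁶ m.
Transfer ellipse a_t = (r₁ + r₂)/2 = 3.251×10⁶ m.
At r₁: circular v_c1 = √(μ/r₁) = 1435 m/s; transfer-periapsis v_p = √[μ(2/r₁ − 1/a_t)] = 1639 m/s.
At r₂: circular v_c2 = √(μ/r₂) = 1049 m/s; transfer-apoapsis v_a = √[μ(2/r₂ − 1/a_t)] = 875.5 m/s.
Δv₂ = v_c2 − v_a = 173.6 m/s.

Δv ≈ 174 m/s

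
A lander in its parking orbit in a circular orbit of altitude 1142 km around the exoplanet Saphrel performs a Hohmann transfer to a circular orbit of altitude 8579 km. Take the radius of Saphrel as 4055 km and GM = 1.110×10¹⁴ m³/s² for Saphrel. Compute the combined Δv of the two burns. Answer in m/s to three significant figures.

r₁ = 4055 + 1142 = 5197.0 km = 5.1970×10⁶ m.
r₂ = 4055 + 8579 = 12634 km = 1.2634×10⁷ m.
Transfer ellipse a_t = (r₁ + r₂)/2 = 8.916×10⁶ m.
At r₁: circular v_c1 = √(μ/r₁) = 4622 m/s; transfer-periapsis v_p = √[μ(2/r₁ − 1/a_t)] = 5502 m/s.
Δv₁ = v_p − v_c1 = 880.0 m/s.
At r₂: circular v_c2 = √(μ/r₂) = 2964 m/s; transfer-apoapsis v_a = √[μ(2/r₂ − 1/a_t)] = 2263 m/s.
Δv₂ = v_c2 − v_a = 701.0 m/s.
Total Δv = Δv₁ + Δv₂ = 1581 m/s.

Δv_total ≈ 1580 m/s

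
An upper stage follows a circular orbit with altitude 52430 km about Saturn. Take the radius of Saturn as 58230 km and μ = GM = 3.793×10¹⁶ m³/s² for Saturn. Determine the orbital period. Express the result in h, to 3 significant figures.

T ≈ 10.4 h

r = 58230 + 52430 = 110660 km = 1.1066×10⁸ m.
Kepler's third law: T = 2π√(r³/μ) = 2π√((1.107×10⁸)³ / 3.793×10¹⁶).
r³/μ = 3.573×10⁷ s², so T = 2π × 5.977×10³ = 3.756×10⁴ s.
Converting: 3.756×10⁴ s ÷ 3600 = 10.43 h.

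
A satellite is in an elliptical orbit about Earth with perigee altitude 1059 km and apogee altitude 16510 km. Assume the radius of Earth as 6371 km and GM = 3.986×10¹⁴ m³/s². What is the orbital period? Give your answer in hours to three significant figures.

T ≈ 5.16 hours

r_p = 6371 + 1059 = 7430.0 km = 7.4300×10⁶ m.
r_a = 6371 + 16510 = 22881 km = 2.2881×10⁷ m.
Semi-major axis a = (r_p + r_a)/2 = (7430.0 + 22881)/2 = 15156 km = 1.516×10⁷ m.
By Kepler's third law T = 2π√(a³/μ) = 2π × 2.955×10³ = 1.857×10⁴ s.
= 5.158 hours.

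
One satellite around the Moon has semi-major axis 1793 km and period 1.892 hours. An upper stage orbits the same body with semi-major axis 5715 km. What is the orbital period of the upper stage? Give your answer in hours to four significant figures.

Kepler's third law: T² ∝ a³, so T₂ = T₁ (a₂/a₁)^(3/2).
a₂/a₁ = 3.187, (a₂/a₁)^(3/2) = 5.691.
T₂ = 1.892 × 5.691 = 10.77 hours.

T₂ ≈ 10.77 hours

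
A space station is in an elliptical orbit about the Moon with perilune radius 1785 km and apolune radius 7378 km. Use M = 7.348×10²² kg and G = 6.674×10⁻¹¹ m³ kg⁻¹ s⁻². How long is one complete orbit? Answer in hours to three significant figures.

μ = GM = 6.674×10⁻¹¹ × 7.348×10²² = 4.904×10¹² m³/s².
Semi-major axis a = (r_p + r_a)/2 = (1785.0 + 7378.0)/2 = 4581.5 km = 4.582×10⁶ m.
By Kepler's third law T = 2π√(a³/μ) = 2π × 4.428×10³ = 2.782×10⁴ s.
= 7.729 hours.

T ≈ 7.73 hours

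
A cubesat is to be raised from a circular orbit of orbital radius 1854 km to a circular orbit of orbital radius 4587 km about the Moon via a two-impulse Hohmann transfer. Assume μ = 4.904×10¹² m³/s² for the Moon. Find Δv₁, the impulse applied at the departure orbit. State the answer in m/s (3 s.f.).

r₁ = 1854 km = 1.854×10⁶ m.
r₂ = 4587 km = 4.587×10⁶ m.
Transfer ellipse a_t = (r₁ + r₂)/2 = 3.220×10⁶ m.
At r₁: circular v_c1 = √(μ/r₁) = 1626 m/s; transfer-perilune v_p = √[μ(2/r₁ − 1/a_t)] = 1941 m/s.
Δv₁ = v_p − v_c1 = 314.6 m/s.

Δv ≈ 315 m/s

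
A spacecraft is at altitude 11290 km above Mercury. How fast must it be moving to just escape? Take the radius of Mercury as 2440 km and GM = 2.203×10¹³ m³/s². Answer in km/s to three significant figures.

v_esc ≈ 1.79 km/s

r = 2440 + 11290 = 13730 km = 1.3730×10⁷ m.
Escape speed v_esc = √(2μ/r) = √(2 × 2.203×10¹³ / 1.373×10⁷) = √(3.209×10⁶) = 1791 m/s.
= 1.791 km/s.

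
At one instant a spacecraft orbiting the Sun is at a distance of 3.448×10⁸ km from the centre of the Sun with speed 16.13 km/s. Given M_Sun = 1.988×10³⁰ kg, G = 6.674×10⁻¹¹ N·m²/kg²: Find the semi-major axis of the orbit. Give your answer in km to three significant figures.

a ≈ 2.60×10⁸ km

μ = GM = 6.674×10⁻¹¹ × 1.988×10³⁰ = 1.327×10²⁰ m³/s².
r = 3.448×10¹¹ m.
Specific orbital energy ε = v²/2 − μ/r = (16130)²/2 − 1.327×10²⁰/3.448×10¹¹ = -2.547×10⁸ J/kg.
Since ε = −μ/(2a), a = −μ/(2ε) = 2.604×10¹¹ m = 2.6045×10⁸ km.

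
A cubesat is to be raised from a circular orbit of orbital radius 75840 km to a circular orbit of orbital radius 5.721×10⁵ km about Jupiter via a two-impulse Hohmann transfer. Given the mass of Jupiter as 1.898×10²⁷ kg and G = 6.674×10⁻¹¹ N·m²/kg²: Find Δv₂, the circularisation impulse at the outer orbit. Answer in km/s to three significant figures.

Δv ≈ 7.68 km/s

μ = GM = 6.674×10⁻¹¹ × 1.898×10²⁷ = 1.267×10¹⁷ m³/s².
r₁ = 75840 km = 7.584×10⁷ m.
r₂ = 5.721×10⁵ km = 5.721×10⁸ m.
Transfer ellipse a_t = (r₁ + r₂)/2 = 3.240×10⁸ m.
At r₁: circular v_c1 = √(μ/r₁) = 40870 m/s; transfer-perijove v_p = √[μ(2/r₁ − 1/a_t)] = 54310 m/s.
At r₂: circular v_c2 = √(μ/r₂) = 14880 m/s; transfer-apojove v_a = √[μ(2/r₂ − 1/a_t)] = 7199 m/s.
Δv₂ = v_c2 − v_a = 7681 m/s.
= 7.681 km/s.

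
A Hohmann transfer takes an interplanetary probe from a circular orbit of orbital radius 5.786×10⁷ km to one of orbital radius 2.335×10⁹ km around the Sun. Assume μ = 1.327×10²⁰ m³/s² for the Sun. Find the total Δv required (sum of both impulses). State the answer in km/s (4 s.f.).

r₁ = 5.786×10⁷ km = 5.786×10¹⁰ m.
r₂ = 2.335×10⁹ km = 2.335×10¹² m.
Transfer ellipse a_t = (r₁ + r₂)/2 = 1.196×10¹² m.
At r₁: circular v_c1 = √(μ/r₁) = 47890 m/s; transfer-perihelion v_p = √[μ(2/r₁ − 1/a_t)] = 66900 m/s.
Δv₁ = v_p − v_c1 = 19010 m/s.
At r₂: circular v_c2 = √(μ/r₂) = 7539 m/s; transfer-aphelion v_a = √[μ(2/r₂ − 1/a_t)] = 1658 m/s.
Δv₂ = v_c2 − v_a = 5881 m/s.
Total Δv = Δv₁ + Δv₂ = 24890 m/s = 24.89 km/s.

Δv_total ≈ 24.89 km/s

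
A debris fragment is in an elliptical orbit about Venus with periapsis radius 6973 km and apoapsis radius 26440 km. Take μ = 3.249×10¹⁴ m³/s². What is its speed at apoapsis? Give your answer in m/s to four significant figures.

v ≈ 2265 m/s

Semi-major axis a = (r_p + r_a)/2 = 16706 km = 1.671×10⁷ m.
Vis-viva: v² = μ(2/r − 1/a) = 3.249×10¹⁴ × (7.564×10⁻⁸ − 5.986×10⁻⁸) = 5.129×10⁶ m²/s².
v = 2265 m/s.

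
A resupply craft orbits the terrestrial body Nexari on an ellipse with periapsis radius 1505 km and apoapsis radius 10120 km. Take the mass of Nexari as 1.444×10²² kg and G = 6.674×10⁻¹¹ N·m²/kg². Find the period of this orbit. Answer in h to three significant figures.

μ = GM = 6.674×10⁻¹¹ × 1.444×10²² = 9.637×10¹¹ m³/s².
Semi-major axis a = (r_p + r_a)/2 = (1505.0 + 10120)/2 = 5812.5 km = 5.812×10⁶ m.
By Kepler's third law T = 2π√(a³/μ) = 2π × 1.427×10⁴ = 8.969×10⁴ s.
= 24.91 h.

T ≈ 24.9 h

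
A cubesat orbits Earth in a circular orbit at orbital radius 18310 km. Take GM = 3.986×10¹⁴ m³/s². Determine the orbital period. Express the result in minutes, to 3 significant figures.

T ≈ 411 minutes

r = 18310 km = 1.831×10⁷ m.
Kepler's third law: T = 2π√(r³/μ) = 2π√((1.831×10⁷)³ / 3.986×10¹⁴).
r³/μ = 1.540×10⁷ s², so T = 2π × 3.924×10³ = 2.466×10⁴ s.
Converting: 2.466×10⁴ s ÷ 60.00 = 411.0 minutes.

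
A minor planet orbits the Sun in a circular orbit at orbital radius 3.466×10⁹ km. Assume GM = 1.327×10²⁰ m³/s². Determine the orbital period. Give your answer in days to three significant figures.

T ≈ 40700 days

r = 3.466×10⁹ km = 3.466×10¹² m.
Kepler's third law: T = 2π√(r³/μ) = 2π√((3.466×10¹²)³ / 1.327×10²⁰).
r³/μ = 3.138×10¹⁷ s², so T = 2π × 5.602×10⁸ = 3.520×10⁹ s.
Converting: 3.520×10⁹ s ÷ 86400 = 40740 days.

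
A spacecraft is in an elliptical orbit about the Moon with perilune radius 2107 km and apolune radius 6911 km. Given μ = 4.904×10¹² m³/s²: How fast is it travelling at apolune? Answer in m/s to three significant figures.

v ≈ 576 m/s

Semi-major axis a = (r_p + r_a)/2 = 4509.0 km = 4.509×10⁶ m.
Vis-viva: v² = μ(2/r − 1/a) = 4.904×10¹² × (2.894×10⁻⁷ − 2.218×10⁻⁷) = 3.316×10⁵ m²/s².
v = 575.8 m/s.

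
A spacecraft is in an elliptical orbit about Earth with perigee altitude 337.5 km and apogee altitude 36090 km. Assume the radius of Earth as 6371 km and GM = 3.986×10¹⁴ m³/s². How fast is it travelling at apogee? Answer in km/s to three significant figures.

v ≈ 1.60 km/s

r_p = 6371 + 337.5 = 6708.5 km = 6.7085×10⁶ m.
r_a = 6371 + 36090 = 42461 km = 4.2461×10⁷ m.
Semi-major axis a = (r_p + r_a)/2 = 24585 km = 2.458×10⁷ m.
Vis-viva: v² = μ(2/r − 1/a) = 3.986×10¹⁴ × (4.710×10⁻⁸ − 4.068×10⁻⁸) = 2.562×10⁶ m²/s².
v = 1600 m/s = 1.600 km/s.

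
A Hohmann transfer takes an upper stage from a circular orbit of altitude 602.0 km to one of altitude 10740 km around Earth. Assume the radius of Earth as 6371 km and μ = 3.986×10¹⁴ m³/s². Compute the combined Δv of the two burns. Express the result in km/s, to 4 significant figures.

Δv_total ≈ 2.606 km/s

r₁ = 6371 + 602.0 = 6973.0 km = 6.9730×10⁶ m.
r₂ = 6371 + 10740 = 17111 km = 1.7111×10⁷ m.
Transfer ellipse a_t = (r₁ + r₂)/2 = 1.204×10⁷ m.
At r₁: circular v_c1 = √(μ/r₁) = 7561 m/s; transfer-perigee v_p = √[μ(2/r₁ − 1/a_t)] = 9013 m/s.
Δv₁ = v_p − v_c1 = 1452 m/s.
At r₂: circular v_c2 = √(μ/r₂) = 4826 m/s; transfer-apogee v_a = √[μ(2/r₂ − 1/a_t)] = 3673 m/s.
Δv₂ = v_c2 − v_a = 1154 m/s.
Total Δv = Δv₁ + Δv₂ = 2606 m/s = 2.606 km/s.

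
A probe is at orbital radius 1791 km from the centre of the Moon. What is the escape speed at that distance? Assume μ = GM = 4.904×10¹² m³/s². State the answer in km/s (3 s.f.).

r = 1791 km = 1.791×10⁶ m.
Escape speed v_esc = √(2μ/r) = √(2 × 4.904×10¹² / 1.791×10⁶) = √(5.476×10⁶) = 2340 m/s.
= 2.340 km/s.

v_esc ≈ 2.34 km/s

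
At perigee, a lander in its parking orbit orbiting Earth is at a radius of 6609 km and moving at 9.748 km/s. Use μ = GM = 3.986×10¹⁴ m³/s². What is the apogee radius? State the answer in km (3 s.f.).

apogee radius ≈ 24500 km

r_p = 6.609×10⁶ m.
Specific energy ε = v²/2 − μ/r = -1.280×10⁷ J/kg, so a = −μ/(2ε) = 1.557×10⁷ m.
The apsides satisfy r_p + r_a = 2a, so the apogee radius is 2a − r_p = 2.453×10⁷ m = 24532 km.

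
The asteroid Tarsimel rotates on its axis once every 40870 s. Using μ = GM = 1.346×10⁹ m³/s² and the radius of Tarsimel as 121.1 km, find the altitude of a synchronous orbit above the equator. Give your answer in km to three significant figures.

A synchronous orbit has period T, so by Kepler's third law a = (μT²/4π²)^(1/3).
μT²/4π² = 1.346×10⁹ × (4.087×10⁴)² / 39.48 = 5.695×10¹⁶ m³.
a = 3.847×10⁵ m = 384.74 km.
Altitude h = a − R = 384.74 − 121.1 = 263.64 km.

h_sync ≈ 264 km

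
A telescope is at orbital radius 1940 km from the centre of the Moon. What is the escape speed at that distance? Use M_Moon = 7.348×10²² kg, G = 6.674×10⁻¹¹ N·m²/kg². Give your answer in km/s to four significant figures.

μ = GM = 6.674×10⁻¹¹ × 7.348×10²² = 4.904×10¹² m³/s².
r = 1940 km = 1.940×10⁶ m.
Escape speed v_esc = √(2μ/r) = √(2 × 4.904×10¹² / 1.940×10⁶) = √(5.056×10⁶) = 2248 m/s.
= 2.248 km/s.

v_esc ≈ 2.248 km/s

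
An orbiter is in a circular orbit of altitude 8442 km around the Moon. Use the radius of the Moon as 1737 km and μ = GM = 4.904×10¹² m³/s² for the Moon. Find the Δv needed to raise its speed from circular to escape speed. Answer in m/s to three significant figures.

Δv ≈ 288 m/s

r = 1737 + 8442 = 10179 km = 1.0179×10⁷ m.
Circular speed v_c = √(μ/r) = 694.1 m/s.
Escape speed v_esc = √(2μ/r) = √2 × v_c = 981.6 m/s.
Δv = v_esc − v_c = 287.5 m/s.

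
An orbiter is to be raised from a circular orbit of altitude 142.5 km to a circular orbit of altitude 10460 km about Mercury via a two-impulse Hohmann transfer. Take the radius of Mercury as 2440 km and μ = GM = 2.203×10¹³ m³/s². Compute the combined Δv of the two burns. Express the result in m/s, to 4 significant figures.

r₁ = 2440 + 142.5 = 2582.5 km = 2.5825×10⁶ m.
r₂ = 2440 + 10460 = 12900 km = 1.2900×10⁷ m.
Transfer ellipse a_t = (r₁ + r₂)/2 = 7.741×10⁶ m.
At r₁: circular v_c1 = √(μ/r₁) = 2921 m/s; transfer-periherm v_p = √[μ(2/r₁ − 1/a_t)] = 3770 m/s.
Δv₁ = v_p − v_c1 = 849.6 m/s.
At r₂: circular v_c2 = √(μ/r₂) = 1307 m/s; transfer-apoherm v_a = √[μ(2/r₂ − 1/a_t)] = 754.8 m/s.
Δv₂ = v_c2 − v_a = 552.0 m/s.
Total Δv = Δv₁ + Δv₂ = 1402 m/s.

Δv_total ≈ 1402 m/s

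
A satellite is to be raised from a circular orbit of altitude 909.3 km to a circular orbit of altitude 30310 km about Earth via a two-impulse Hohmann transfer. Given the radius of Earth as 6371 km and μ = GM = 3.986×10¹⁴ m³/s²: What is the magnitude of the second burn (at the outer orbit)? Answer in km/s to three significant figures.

r₁ = 6371 + 909.3 = 7280.3 km = 7.2803×10⁶ m.
r₂ = 6371 + 30310 = 36681 km = 3.6681×10⁷ m.
Transfer ellipse a_t = (r₁ + r₂)/2 = 2.198×10⁷ m.
At r₁: circular v_c1 = √(μ/r₁) = 7399 m/s; transfer-perigee v_p = √[μ(2/r₁ − 1/a_t)] = 9559 m/s.
At r₂: circular v_c2 = √(μ/r₂) = 3296 m/s; transfer-apogee v_a = √[μ(2/r₂ − 1/a_t)] = 1897 m/s.
Δv₂ = v_c2 − v_a = 1399 m/s.
= 1.399 km/s.

Δv ≈ 1.40 km/s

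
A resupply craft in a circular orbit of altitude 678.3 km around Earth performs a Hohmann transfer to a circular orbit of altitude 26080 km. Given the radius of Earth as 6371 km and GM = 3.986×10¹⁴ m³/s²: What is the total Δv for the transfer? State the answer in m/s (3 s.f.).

Δv_total ≈ 3530 m/s

r₁ = 6371 + 678.3 = 7049.3 km = 7.0493×10⁶ m.
r₂ = 6371 + 26080 = 32451 km = 3.2451×10⁷ m.
Transfer ellipse a_t = (r₁ + r₂)/2 = 1.975×10⁷ m.
At r₁: circular v_c1 = √(μ/r₁) = 7520 m/s; transfer-perigee v_p = √[μ(2/r₁ − 1/a_t)] = 9639 m/s.
Δv₁ = v_p − v_c1 = 2119 m/s.
At r₂: circular v_c2 = √(μ/r₂) = 3505 m/s; transfer-apogee v_a = √[μ(2/r₂ − 1/a_t)] = 2094 m/s.
Δv₂ = v_c2 − v_a = 1411 m/s.
Total Δv = Δv₁ + Δv₂ = 3530 m/s.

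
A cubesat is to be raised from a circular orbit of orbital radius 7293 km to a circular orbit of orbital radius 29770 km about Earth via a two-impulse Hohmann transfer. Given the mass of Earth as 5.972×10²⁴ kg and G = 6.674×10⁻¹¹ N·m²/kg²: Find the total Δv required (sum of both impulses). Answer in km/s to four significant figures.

Δv_total ≈ 3.341 km/s

μ = GM = 6.674×10⁻¹¹ × 5.972×10²⁴ = 3.986×10¹⁴ m³/s².
r₁ = 7293 km = 7.293×10⁶ m.
r₂ = 29770 km = 2.977×10⁷ m.
Transfer ellipse a_t = (r₁ + r₂)/2 = 1.853×10⁷ m.
At r₁: circular v_c1 = √(μ/r₁) = 7393 m/s; transfer-perigee v_p = √[μ(2/r₁ − 1/a_t)] = 9370 m/s.
Δv₁ = v_p − v_c1 = 1977 m/s.
At r₂: circular v_c2 = √(μ/r₂) = 3659 m/s; transfer-apogee v_a = √[μ(2/r₂ − 1/a_t)] = 2295 m/s.
Δv₂ = v_c2 − v_a = 1364 m/s.
Total Δv = Δv₁ + Δv₂ = 3341 m/s = 3.341 km/s.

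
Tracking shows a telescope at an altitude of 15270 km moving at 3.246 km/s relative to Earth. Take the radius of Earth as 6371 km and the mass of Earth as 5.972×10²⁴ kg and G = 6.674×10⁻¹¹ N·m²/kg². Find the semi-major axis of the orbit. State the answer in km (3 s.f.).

a ≈ 15200 km

μ = GM = 6.674×10⁻¹¹ × 5.972×10²⁴ = 3.986×10¹⁴ m³/s².
r = 6371 + 15270 = 21641 km = 2.164×10⁷ m.
Vis-viva rearranged: 1/a = 2/r − v²/μ = 9.242×10⁻⁸ − 2.644×10⁻⁸ = 6.598×10⁻⁸ m⁻¹.
a = 1.516×10⁷ m = 15156 km.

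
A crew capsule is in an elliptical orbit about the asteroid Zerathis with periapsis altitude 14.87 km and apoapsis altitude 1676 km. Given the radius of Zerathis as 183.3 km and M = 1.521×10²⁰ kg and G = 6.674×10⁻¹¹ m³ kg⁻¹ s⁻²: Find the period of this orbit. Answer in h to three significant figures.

μ = GM = 6.674×10⁻¹¹ × 1.521×10²⁰ = 1.015×10¹⁰ m³/s².
r_p = 183.3 + 14.87 = 198.17 km = 1.9817×10⁵ m.
r_a = 183.3 + 1676 = 1859.3 km = 1.8593×10⁶ m.
Semi-major axis a = (r_p + r_a)/2 = (198.17 + 1859.3)/2 = 1028.7 km = 1.029×10⁶ m.
By Kepler's third law T = 2π√(a³/μ) = 2π × 1.036×10⁴ = 6.507×10⁴ s.
= 18.07 h.

T ≈ 18.1 h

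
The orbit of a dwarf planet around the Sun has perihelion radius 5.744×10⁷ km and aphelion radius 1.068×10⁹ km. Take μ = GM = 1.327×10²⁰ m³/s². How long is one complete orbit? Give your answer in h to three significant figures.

Semi-major axis a = (r_p + r_a)/2 = (5.7440×10⁷ + 1.0680×10⁹)/2 = 5.6272×10⁸ km = 5.627×10¹¹ m.
By Kepler's third law T = 2π√(a³/μ) = 2π × 3.664×10⁷ = 2.302×10⁸ s.
= 63960 h.

T ≈ 64000 h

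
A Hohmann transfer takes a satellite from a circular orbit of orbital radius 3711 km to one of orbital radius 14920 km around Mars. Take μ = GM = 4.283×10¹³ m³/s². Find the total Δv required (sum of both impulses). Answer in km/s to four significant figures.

r₁ = 3711 km = 3.711×10⁶ m.
r₂ = 14920 km = 1.492×10⁷ m.
Transfer ellipse a_t = (r₁ + r₂)/2 = 9.316×10⁶ m.
At r₁: circular v_c1 = √(μ/r₁) = 3397 m/s; transfer-periapsis v_p = √[μ(2/r₁ − 1/a_t)] = 4299 m/s.
Δv₁ = v_p − v_c1 = 902.2 m/s.
At r₂: circular v_c2 = √(μ/r₂) = 1694 m/s; transfer-apoapsis v_a = √[μ(2/r₂ − 1/a_t)] = 1069 m/s.
Δv₂ = v_c2 − v_a = 624.9 m/s.
Total Δv = Δv₁ + Δv₂ = 1527 m/s = 1.527 km/s.

Δv_total ≈ 1.527 km/s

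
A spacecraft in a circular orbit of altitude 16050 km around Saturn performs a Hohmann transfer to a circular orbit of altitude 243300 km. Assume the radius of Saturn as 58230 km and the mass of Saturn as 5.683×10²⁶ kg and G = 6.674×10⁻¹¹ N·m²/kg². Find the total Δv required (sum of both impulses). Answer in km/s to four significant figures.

Δv_total ≈ 10.19 km/s

μ = GM = 6.674×10⁻¹¹ × 5.683×10²⁶ = 3.793×10¹⁶ m³/s².
r₁ = 58230 + 16050 = 74280 km = 7.4280×10⁷ m.
r₂ = 58230 + 243300 = 301530 km = 3.0153×10⁸ m.
Transfer ellipse a_t = (r₁ + r₂)/2 = 1.879×10⁸ m.
At r₁: circular v_c1 = √(μ/r₁) = 22600 m/s; transfer-perikrone v_p = √[μ(2/r₁ − 1/a_t)] = 28620 m/s.
Δv₁ = v_p − v_c1 = 6028 m/s.
At r₂: circular v_c2 = √(μ/r₂) = 11220 m/s; transfer-apokrone v_a = √[μ(2/r₂ − 1/a_t)] = 7052 m/s.
Δv₂ = v_c2 − v_a = 4164 m/s.
Total Δv = Δv₁ + Δv₂ = 10190 m/s = 10.19 km/s.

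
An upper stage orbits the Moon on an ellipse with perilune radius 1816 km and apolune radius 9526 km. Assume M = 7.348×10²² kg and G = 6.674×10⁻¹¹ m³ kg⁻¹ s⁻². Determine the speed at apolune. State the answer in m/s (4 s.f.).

v ≈ 406.0 m/s

μ = GM = 6.674×10⁻¹¹ × 7.348×10²² = 4.904×10¹² m³/s².
Semi-major axis a = (r_p + r_a)/2 = 5671.0 km = 5.671×10⁶ m.
Vis-viva: v² = μ(2/r − 1/a) = 4.904×10¹² × (2.100×10⁻⁷ − 1.763×10⁻⁷) = 1.649×10⁵ m²/s².
v = 406.0 m/s.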